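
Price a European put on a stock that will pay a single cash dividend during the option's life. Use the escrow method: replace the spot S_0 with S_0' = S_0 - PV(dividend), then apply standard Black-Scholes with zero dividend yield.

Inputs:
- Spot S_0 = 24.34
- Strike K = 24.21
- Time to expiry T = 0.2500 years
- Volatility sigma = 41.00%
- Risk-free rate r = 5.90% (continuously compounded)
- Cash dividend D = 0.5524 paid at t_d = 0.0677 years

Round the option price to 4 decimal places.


PV(D) = D * exp(-r * t_d) = 0.5524 * 0.99601367 = 0.55019795
S_0' = S_0 - PV(D) = 24.3400 - 0.55019795 = 23.78980205
d1 = (ln(S_0'/K) + (r + sigma^2/2)*T) / (sigma*sqrt(T)) = 0.08904260
d2 = d1 - sigma*sqrt(T) = -0.11595740
exp(-rT) = 0.98535825
N(-d1) = 0.46452403; N(-d2) = 0.54615685
P = K * exp(-rT) * N(-d2) - S_0' * N(-d1) = 24.2100 * 0.98535825 * 0.54615685 - 23.78980205 * 0.46452403 = 1.9779

Answer: Price = 1.9779


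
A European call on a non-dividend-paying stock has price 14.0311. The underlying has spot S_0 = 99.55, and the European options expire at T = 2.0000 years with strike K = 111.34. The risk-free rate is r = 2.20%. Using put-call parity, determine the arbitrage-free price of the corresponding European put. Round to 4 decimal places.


Answer: Put price = 21.0284

Derivation:
Put-call parity: C - P = S_0 * exp(-qT) - K * exp(-rT).
S_0 * exp(-qT) = 99.5500 * 1.00000000 = 99.55000000
K * exp(-rT) = 111.3400 * 0.95695396 = 106.54725363
P = C - S*exp(-qT) + K*exp(-rT)
P = 14.0311 - 99.55000000 + 106.54725363 = 21.0284


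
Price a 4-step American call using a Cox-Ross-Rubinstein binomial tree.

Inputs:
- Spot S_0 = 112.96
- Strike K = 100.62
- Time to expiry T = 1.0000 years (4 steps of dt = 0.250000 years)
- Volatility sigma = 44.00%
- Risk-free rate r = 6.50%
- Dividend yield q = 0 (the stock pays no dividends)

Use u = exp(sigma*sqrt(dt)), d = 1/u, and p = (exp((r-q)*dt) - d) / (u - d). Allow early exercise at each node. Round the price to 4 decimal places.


dt = T/N = 0.250000
u = exp(sigma*sqrt(dt)) = 1.246077; d = 1/u = 0.802519
p = (exp((r-q)*dt) - d) / (u - d) = 0.482156
Discount per step: exp(-r*dt) = 0.983881
Stock lattice S(k, i) with i counting down-moves:
  k=0: S(0,0) = 112.9600
  k=1: S(1,0) = 140.7568; S(1,1) = 90.6525
  k=2: S(2,0) = 175.3938; S(2,1) = 112.9600; S(2,2) = 72.7504
  k=3: S(3,0) = 218.5541; S(3,1) = 140.7568; S(3,2) = 90.6525; S(3,3) = 58.3835
  k=4: S(4,0) = 272.3352; S(4,1) = 175.3938; S(4,2) = 112.9600; S(4,3) = 72.7504; S(4,4) = 46.8539
Terminal payoffs V(N, i) = max(S_T - K, 0):
  V(4,0) = 171.715231; V(4,1) = 74.773807; V(4,2) = 12.340000; V(4,3) = 0.000000; V(4,4) = 0.000000
Backward induction: V(k, i) = exp(-r*dt) * [p * V(k+1, i) + (1-p) * V(k+1, i+1)]; then take max(V_cont, immediate exercise) for American.
  V(3,0) = exp(-r*dt) * [p*171.715231 + (1-p)*74.773807] = 119.556004; exercise = 117.934142; V(3,0) = max -> 119.556004
  V(3,1) = exp(-r*dt) * [p*74.773807 + (1-p)*12.340000] = 41.758689; exercise = 40.136827; V(3,1) = max -> 41.758689
  V(3,2) = exp(-r*dt) * [p*12.340000 + (1-p)*0.000000] = 5.853897; exercise = 0.000000; V(3,2) = max -> 5.853897
  V(3,3) = exp(-r*dt) * [p*0.000000 + (1-p)*0.000000] = 0.000000; exercise = 0.000000; V(3,3) = max -> 0.000000
  V(2,0) = exp(-r*dt) * [p*119.556004 + (1-p)*41.758689] = 77.991389; exercise = 74.773807; V(2,0) = max -> 77.991389
  V(2,1) = exp(-r*dt) * [p*41.758689 + (1-p)*5.853897] = 22.792196; exercise = 12.340000; V(2,1) = max -> 22.792196
  V(2,2) = exp(-r*dt) * [p*5.853897 + (1-p)*0.000000] = 2.776995; exercise = 0.000000; V(2,2) = max -> 2.776995
  V(1,0) = exp(-r*dt) * [p*77.991389 + (1-p)*22.792196] = 48.610425; exercise = 40.136827; V(1,0) = max -> 48.610425
  V(1,1) = exp(-r*dt) * [p*22.792196 + (1-p)*2.776995] = 12.227123; exercise = 0.000000; V(1,1) = max -> 12.227123
  V(0,0) = exp(-r*dt) * [p*48.610425 + (1-p)*12.227123] = 29.289691; exercise = 12.340000; V(0,0) = max -> 29.289691

Answer: Price = V(0,0) = 29.2897


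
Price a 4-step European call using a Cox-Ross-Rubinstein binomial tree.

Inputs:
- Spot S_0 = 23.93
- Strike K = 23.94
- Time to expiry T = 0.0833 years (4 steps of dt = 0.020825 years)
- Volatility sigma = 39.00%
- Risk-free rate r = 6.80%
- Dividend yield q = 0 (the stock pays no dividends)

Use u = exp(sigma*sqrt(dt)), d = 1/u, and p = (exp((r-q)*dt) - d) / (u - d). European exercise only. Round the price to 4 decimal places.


Answer: Price = V(0,0) = 1.0725

Derivation:
dt = T/N = 0.020825
u = exp(sigma*sqrt(dt)) = 1.057894; d = 1/u = 0.945274
p = (exp((r-q)*dt) - d) / (u - d) = 0.498517
Discount per step: exp(-r*dt) = 0.998585
Stock lattice S(k, i) with i counting down-moves:
  k=0: S(0,0) = 23.9300
  k=1: S(1,0) = 25.3154; S(1,1) = 22.6204
  k=2: S(2,0) = 26.7810; S(2,1) = 23.9300; S(2,2) = 21.3825
  k=3: S(3,0) = 28.3315; S(3,1) = 25.3154; S(3,2) = 22.6204; S(3,3) = 20.2123
  k=4: S(4,0) = 29.9717; S(4,1) = 26.7810; S(4,2) = 23.9300; S(4,3) = 21.3825; S(4,4) = 19.1062
Terminal payoffs V(N, i) = max(S_T - K, 0):
  V(4,0) = 6.031726; V(4,1) = 2.841027; V(4,2) = 0.000000; V(4,3) = 0.000000; V(4,4) = 0.000000
Backward induction: V(k, i) = exp(-r*dt) * [p * V(k+1, i) + (1-p) * V(k+1, i+1)].
  V(3,0) = exp(-r*dt) * [p*6.031726 + (1-p)*2.841027] = 4.425372
  V(3,1) = exp(-r*dt) * [p*2.841027 + (1-p)*0.000000] = 1.414295
  V(3,2) = exp(-r*dt) * [p*0.000000 + (1-p)*0.000000] = 0.000000
  V(3,3) = exp(-r*dt) * [p*0.000000 + (1-p)*0.000000] = 0.000000
  V(2,0) = exp(-r*dt) * [p*4.425372 + (1-p)*1.414295] = 2.911242
  V(2,1) = exp(-r*dt) * [p*1.414295 + (1-p)*0.000000] = 0.704052
  V(2,2) = exp(-r*dt) * [p*0.000000 + (1-p)*0.000000] = 0.000000
  V(1,0) = exp(-r*dt) * [p*2.911242 + (1-p)*0.704052] = 1.801819
  V(1,1) = exp(-r*dt) * [p*0.704052 + (1-p)*0.000000] = 0.350485
  V(0,0) = exp(-r*dt) * [p*1.801819 + (1-p)*0.350485] = 1.072479


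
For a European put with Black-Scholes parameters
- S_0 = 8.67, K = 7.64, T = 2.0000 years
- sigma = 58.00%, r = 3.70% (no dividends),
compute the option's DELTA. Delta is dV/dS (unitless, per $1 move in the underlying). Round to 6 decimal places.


d1 = 0.6545263058; d2 = -0.1657175603
phi(d1) = 0.3220202408; exp(-qT) = 1.0000000000; exp(-rT) = 0.9286716938
N(-d1) = 0.2563863925
Delta = -exp(-qT) * N(-d1) = -1.0000000000 * 0.2563863925 = -0.256386

Answer: Delta = -0.256386


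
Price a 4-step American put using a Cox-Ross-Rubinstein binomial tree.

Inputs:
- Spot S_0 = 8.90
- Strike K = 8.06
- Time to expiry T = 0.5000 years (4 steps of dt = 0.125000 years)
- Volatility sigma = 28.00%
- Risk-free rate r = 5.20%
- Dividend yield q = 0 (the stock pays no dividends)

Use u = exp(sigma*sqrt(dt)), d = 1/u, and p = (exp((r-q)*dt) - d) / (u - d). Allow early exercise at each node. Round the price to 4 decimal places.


dt = T/N = 0.125000
u = exp(sigma*sqrt(dt)) = 1.104061; d = 1/u = 0.905747
p = (exp((r-q)*dt) - d) / (u - d) = 0.508155
Discount per step: exp(-r*dt) = 0.993521
Stock lattice S(k, i) with i counting down-moves:
  k=0: S(0,0) = 8.9000
  k=1: S(1,0) = 9.8261; S(1,1) = 8.0612
  k=2: S(2,0) = 10.8487; S(2,1) = 8.9000; S(2,2) = 7.3014
  k=3: S(3,0) = 11.9776; S(3,1) = 9.8261; S(3,2) = 8.0612; S(3,3) = 6.6132
  k=4: S(4,0) = 13.2240; S(4,1) = 10.8487; S(4,2) = 8.9000; S(4,3) = 7.3014; S(4,4) = 5.9899
Terminal payoffs V(N, i) = max(K - S_T, 0):
  V(4,0) = 0.000000; V(4,1) = 0.000000; V(4,2) = 0.000000; V(4,3) = 0.758635; V(4,4) = 2.070119
Backward induction: V(k, i) = exp(-r*dt) * [p * V(k+1, i) + (1-p) * V(k+1, i+1)]; then take max(V_cont, immediate exercise) for American.
  V(3,0) = exp(-r*dt) * [p*0.000000 + (1-p)*0.000000] = 0.000000; exercise = 0.000000; V(3,0) = max -> 0.000000
  V(3,1) = exp(-r*dt) * [p*0.000000 + (1-p)*0.000000] = 0.000000; exercise = 0.000000; V(3,1) = max -> 0.000000
  V(3,2) = exp(-r*dt) * [p*0.000000 + (1-p)*0.758635] = 0.370713; exercise = 0.000000; V(3,2) = max -> 0.370713
  V(3,3) = exp(-r*dt) * [p*0.758635 + (1-p)*2.070119] = 1.394588; exercise = 1.446808; V(3,3) = max -> 1.446808
  V(2,0) = exp(-r*dt) * [p*0.000000 + (1-p)*0.000000] = 0.000000; exercise = 0.000000; V(2,0) = max -> 0.000000
  V(2,1) = exp(-r*dt) * [p*0.000000 + (1-p)*0.370713] = 0.181152; exercise = 0.000000; V(2,1) = max -> 0.181152
  V(2,2) = exp(-r*dt) * [p*0.370713 + (1-p)*1.446808] = 0.894155; exercise = 0.758635; V(2,2) = max -> 0.894155
  V(1,0) = exp(-r*dt) * [p*0.000000 + (1-p)*0.181152] = 0.088522; exercise = 0.000000; V(1,0) = max -> 0.088522
  V(1,1) = exp(-r*dt) * [p*0.181152 + (1-p)*0.894155] = 0.528394; exercise = 0.000000; V(1,1) = max -> 0.528394
  V(0,0) = exp(-r*dt) * [p*0.088522 + (1-p)*0.528394] = 0.302895; exercise = 0.000000; V(0,0) = max -> 0.302895

Answer: Price = V(0,0) = 0.3029


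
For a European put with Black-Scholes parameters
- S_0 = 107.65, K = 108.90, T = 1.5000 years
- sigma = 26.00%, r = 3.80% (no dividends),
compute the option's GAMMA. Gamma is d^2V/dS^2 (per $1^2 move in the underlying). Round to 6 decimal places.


Answer: Gamma = 0.011119

Derivation:
d1 = 0.3019630271; d2 = -0.0164706395
phi(d1) = 0.3811625448; exp(-qT) = 1.0000000000; exp(-rT) = 0.9445940694
Gamma = exp(-qT) * phi(d1) / (S * sigma * sqrt(T)) = 1.0000000000 * 0.3811625448 / (107.6500 * 0.2600 * 1.2247448714) = 0.011119


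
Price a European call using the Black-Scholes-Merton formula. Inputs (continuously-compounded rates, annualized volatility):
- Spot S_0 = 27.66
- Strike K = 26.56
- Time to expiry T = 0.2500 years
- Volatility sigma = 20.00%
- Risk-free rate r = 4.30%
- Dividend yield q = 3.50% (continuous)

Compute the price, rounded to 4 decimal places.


d1 = (ln(S/K) + (r - q + 0.5*sigma^2) * T) / (sigma * sqrt(T)) = 0.47581002
d2 = d1 - sigma * sqrt(T) = 0.37581002
exp(-rT) = 0.98930757; exp(-qT) = 0.99128817
C = S_0 * exp(-qT) * N(d1) - K * exp(-rT) * N(d2)
N(d1) = 0.68289513; N(d2) = 0.64647093
C = 27.6600 * 0.99128817 * 0.68289513 - 26.5600 * 0.98930757 * 0.64647093 = 1.7376

Answer: Price = 1.7376


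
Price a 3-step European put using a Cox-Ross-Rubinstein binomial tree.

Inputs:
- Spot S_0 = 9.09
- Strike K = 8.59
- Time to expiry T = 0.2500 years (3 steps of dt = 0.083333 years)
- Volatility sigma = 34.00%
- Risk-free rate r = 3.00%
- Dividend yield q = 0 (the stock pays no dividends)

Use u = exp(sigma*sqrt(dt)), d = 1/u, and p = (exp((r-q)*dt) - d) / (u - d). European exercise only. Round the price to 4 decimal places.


Answer: Price = V(0,0) = 0.3751

Derivation:
dt = T/N = 0.083333
u = exp(sigma*sqrt(dt)) = 1.103128; d = 1/u = 0.906513
p = (exp((r-q)*dt) - d) / (u - d) = 0.488213
Discount per step: exp(-r*dt) = 0.997503
Stock lattice S(k, i) with i counting down-moves:
  k=0: S(0,0) = 9.0900
  k=1: S(1,0) = 10.0274; S(1,1) = 8.2402
  k=2: S(2,0) = 11.0615; S(2,1) = 9.0900; S(2,2) = 7.4699
  k=3: S(3,0) = 12.2023; S(3,1) = 10.0274; S(3,2) = 8.2402; S(3,3) = 6.7715
Terminal payoffs V(N, i) = max(K - S_T, 0):
  V(3,0) = 0.000000; V(3,1) = 0.000000; V(3,2) = 0.349794; V(3,3) = 1.818475
Backward induction: V(k, i) = exp(-r*dt) * [p * V(k+1, i) + (1-p) * V(k+1, i+1)].
  V(2,0) = exp(-r*dt) * [p*0.000000 + (1-p)*0.000000] = 0.000000
  V(2,1) = exp(-r*dt) * [p*0.000000 + (1-p)*0.349794] = 0.178573
  V(2,2) = exp(-r*dt) * [p*0.349794 + (1-p)*1.818475] = 1.098695
  V(1,0) = exp(-r*dt) * [p*0.000000 + (1-p)*0.178573] = 0.091163
  V(1,1) = exp(-r*dt) * [p*0.178573 + (1-p)*1.098695] = 0.647857
  V(0,0) = exp(-r*dt) * [p*0.091163 + (1-p)*0.647857] = 0.375133


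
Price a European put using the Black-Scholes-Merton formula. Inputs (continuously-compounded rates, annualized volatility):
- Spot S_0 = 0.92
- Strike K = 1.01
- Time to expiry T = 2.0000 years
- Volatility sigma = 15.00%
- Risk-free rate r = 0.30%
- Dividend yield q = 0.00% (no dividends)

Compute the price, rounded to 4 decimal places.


Answer: Price = 0.1300

Derivation:
d1 = (ln(S/K) + (r - q + 0.5*sigma^2) * T) / (sigma * sqrt(T)) = -0.30562070
d2 = d1 - sigma * sqrt(T) = -0.51775273
exp(-rT) = 0.99401796; exp(-qT) = 1.00000000
P = K * exp(-rT) * N(-d2) - S_0 * exp(-qT) * N(-d1)
N(-d1) = 0.62005327; N(-d2) = 0.69768460
P = 1.0100 * 0.99401796 * 0.69768460 - 0.9200 * 1.00000000 * 0.62005327 = 0.1300


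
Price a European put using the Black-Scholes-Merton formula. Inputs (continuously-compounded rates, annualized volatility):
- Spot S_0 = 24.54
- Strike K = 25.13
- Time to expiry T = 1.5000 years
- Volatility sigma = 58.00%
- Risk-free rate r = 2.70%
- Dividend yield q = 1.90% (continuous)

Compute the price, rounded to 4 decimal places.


d1 = (ln(S/K) + (r - q + 0.5*sigma^2) * T) / (sigma * sqrt(T)) = 0.33862378
d2 = d1 - sigma * sqrt(T) = -0.37172825
exp(-rT) = 0.96030916; exp(-qT) = 0.97190229
P = K * exp(-rT) * N(-d2) - S_0 * exp(-qT) * N(-d1)
N(-d1) = 0.36744658; N(-d2) = 0.64495240
P = 25.1300 * 0.96030916 * 0.64495240 - 24.5400 * 0.97190229 * 0.36744658 = 6.8006

Answer: Price = 6.8006


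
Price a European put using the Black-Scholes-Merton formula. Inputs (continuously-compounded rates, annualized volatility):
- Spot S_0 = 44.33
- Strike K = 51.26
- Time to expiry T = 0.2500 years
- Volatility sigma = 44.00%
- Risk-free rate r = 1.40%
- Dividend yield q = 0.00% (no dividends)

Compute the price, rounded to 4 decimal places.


Answer: Price = 8.3874

Derivation:
d1 = (ln(S/K) + (r - q + 0.5*sigma^2) * T) / (sigma * sqrt(T)) = -0.53431396
d2 = d1 - sigma * sqrt(T) = -0.75431396
exp(-rT) = 0.99650612; exp(-qT) = 1.00000000
P = K * exp(-rT) * N(-d2) - S_0 * exp(-qT) * N(-d1)
N(-d1) = 0.70343783; N(-d2) = 0.77466964
P = 51.2600 * 0.99650612 * 0.77466964 - 44.3300 * 1.00000000 * 0.70343783 = 8.3874


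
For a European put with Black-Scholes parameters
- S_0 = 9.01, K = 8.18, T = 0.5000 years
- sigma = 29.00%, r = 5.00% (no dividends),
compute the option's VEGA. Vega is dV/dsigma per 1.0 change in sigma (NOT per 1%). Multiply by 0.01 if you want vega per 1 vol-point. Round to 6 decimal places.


d1 = 0.6957341683; d2 = 0.4906732017
phi(d1) = 0.3131848932; exp(-qT) = 1.0000000000; exp(-rT) = 0.9753099120
Vega = S * exp(-qT) * phi(d1) * sqrt(T) = 9.0100 * 1.0000000000 * 0.3131848932 * 0.7071067812 = 1.995311

Answer: Vega = 1.995311


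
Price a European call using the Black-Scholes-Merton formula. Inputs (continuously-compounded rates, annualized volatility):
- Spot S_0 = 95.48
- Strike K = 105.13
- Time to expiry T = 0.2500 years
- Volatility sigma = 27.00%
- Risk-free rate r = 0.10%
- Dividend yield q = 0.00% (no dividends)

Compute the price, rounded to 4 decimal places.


d1 = (ln(S/K) + (r - q + 0.5*sigma^2) * T) / (sigma * sqrt(T)) = -0.64383984
d2 = d1 - sigma * sqrt(T) = -0.77883984
exp(-rT) = 0.99975003; exp(-qT) = 1.00000000
C = S_0 * exp(-qT) * N(d1) - K * exp(-rT) * N(d2)
N(d1) = 0.25983965; N(d2) = 0.21803703
C = 95.4800 * 1.00000000 * 0.25983965 - 105.1300 * 0.99975003 * 0.21803703 = 1.8930

Answer: Price = 1.8930


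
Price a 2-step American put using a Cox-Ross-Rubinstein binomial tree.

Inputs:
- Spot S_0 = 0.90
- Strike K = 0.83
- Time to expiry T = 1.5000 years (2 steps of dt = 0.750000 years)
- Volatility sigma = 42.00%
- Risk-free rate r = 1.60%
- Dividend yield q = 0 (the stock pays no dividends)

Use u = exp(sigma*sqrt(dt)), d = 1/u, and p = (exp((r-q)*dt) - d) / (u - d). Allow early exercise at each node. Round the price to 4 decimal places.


Answer: Price = V(0,0) = 0.1270

Derivation:
dt = T/N = 0.750000
u = exp(sigma*sqrt(dt)) = 1.438687; d = 1/u = 0.695078
p = (exp((r-q)*dt) - d) / (u - d) = 0.426292
Discount per step: exp(-r*dt) = 0.988072
Stock lattice S(k, i) with i counting down-moves:
  k=0: S(0,0) = 0.9000
  k=1: S(1,0) = 1.2948; S(1,1) = 0.6256
  k=2: S(2,0) = 1.8628; S(2,1) = 0.9000; S(2,2) = 0.4348
Terminal payoffs V(N, i) = max(K - S_T, 0):
  V(2,0) = 0.000000; V(2,1) = 0.000000; V(2,2) = 0.395179
Backward induction: V(k, i) = exp(-r*dt) * [p * V(k+1, i) + (1-p) * V(k+1, i+1)]; then take max(V_cont, immediate exercise) for American.
  V(1,0) = exp(-r*dt) * [p*0.000000 + (1-p)*0.000000] = 0.000000; exercise = 0.000000; V(1,0) = max -> 0.000000
  V(1,1) = exp(-r*dt) * [p*0.000000 + (1-p)*0.395179] = 0.224013; exercise = 0.204429; V(1,1) = max -> 0.224013
  V(0,0) = exp(-r*dt) * [p*0.000000 + (1-p)*0.224013] = 0.126985; exercise = 0.000000; V(0,0) = max -> 0.126985


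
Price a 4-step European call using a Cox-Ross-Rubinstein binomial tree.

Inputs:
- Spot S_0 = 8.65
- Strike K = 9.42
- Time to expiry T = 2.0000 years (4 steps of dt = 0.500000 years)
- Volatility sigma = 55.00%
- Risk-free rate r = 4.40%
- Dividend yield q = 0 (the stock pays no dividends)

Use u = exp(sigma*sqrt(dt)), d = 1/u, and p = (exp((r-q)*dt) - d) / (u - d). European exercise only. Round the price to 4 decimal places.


dt = T/N = 0.500000
u = exp(sigma*sqrt(dt)) = 1.475370; d = 1/u = 0.677796
p = (exp((r-q)*dt) - d) / (u - d) = 0.431869
Discount per step: exp(-r*dt) = 0.978240
Stock lattice S(k, i) with i counting down-moves:
  k=0: S(0,0) = 8.6500
  k=1: S(1,0) = 12.7619; S(1,1) = 5.8629
  k=2: S(2,0) = 18.8286; S(2,1) = 8.6500; S(2,2) = 3.9739
  k=3: S(3,0) = 27.7791; S(3,1) = 12.7619; S(3,2) = 5.8629; S(3,3) = 2.6935
  k=4: S(4,0) = 40.9845; S(4,1) = 18.8286; S(4,2) = 8.6500; S(4,3) = 3.9739; S(4,4) = 1.8256
Terminal payoffs V(N, i) = max(S_T - K, 0):
  V(4,0) = 31.564512; V(4,1) = 9.408596; V(4,2) = 0.000000; V(4,3) = 0.000000; V(4,4) = 0.000000
Backward induction: V(k, i) = exp(-r*dt) * [p * V(k+1, i) + (1-p) * V(k+1, i+1)].
  V(3,0) = exp(-r*dt) * [p*31.564512 + (1-p)*9.408596] = 18.564121
  V(3,1) = exp(-r*dt) * [p*9.408596 + (1-p)*0.000000] = 3.974868
  V(3,2) = exp(-r*dt) * [p*0.000000 + (1-p)*0.000000] = 0.000000
  V(3,3) = exp(-r*dt) * [p*0.000000 + (1-p)*0.000000] = 0.000000
  V(2,0) = exp(-r*dt) * [p*18.564121 + (1-p)*3.974868] = 10.051926
  V(2,1) = exp(-r*dt) * [p*3.974868 + (1-p)*0.000000] = 1.679270
  V(2,2) = exp(-r*dt) * [p*0.000000 + (1-p)*0.000000] = 0.000000
  V(1,0) = exp(-r*dt) * [p*10.051926 + (1-p)*1.679270] = 5.179942
  V(1,1) = exp(-r*dt) * [p*1.679270 + (1-p)*0.000000] = 0.709445
  V(0,0) = exp(-r*dt) * [p*5.179942 + (1-p)*0.709445] = 2.582667

Answer: Price = V(0,0) = 2.5827


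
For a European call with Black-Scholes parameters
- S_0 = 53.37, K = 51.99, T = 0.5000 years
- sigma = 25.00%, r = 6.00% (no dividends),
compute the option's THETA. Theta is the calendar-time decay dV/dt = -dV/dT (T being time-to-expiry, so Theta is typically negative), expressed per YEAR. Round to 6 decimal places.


d1 = 0.4062888371; d2 = 0.2295121418
phi(d1) = 0.3673376441; exp(-qT) = 1.0000000000; exp(-rT) = 0.9704455335
Theta = -S*exp(-qT)*phi(d1)*sigma/(2*sqrt(T)) - r*K*exp(-rT)*N(d2) + q*S*exp(-qT)*N(d1)
N(d1) = 0.6577348067; N(d2) = 0.5907645576; sqrt(T) = 0.7071067812
Term 1 = -53.3700 * 1.0000000000 * 0.3673376441 * 0.2500 / (2 * 0.7071067812) = -3.4656735353
Term 2 = -0.0600 * 51.9900 * 0.9704455335 * 0.5907645576 = -1.7883670751
Term 3 = 0 (no dividend yield, q = 0)
Theta = -3.4656735353 + (-1.7883670751) + (0.0000000000) = -5.254041

Answer: Theta = -5.254041


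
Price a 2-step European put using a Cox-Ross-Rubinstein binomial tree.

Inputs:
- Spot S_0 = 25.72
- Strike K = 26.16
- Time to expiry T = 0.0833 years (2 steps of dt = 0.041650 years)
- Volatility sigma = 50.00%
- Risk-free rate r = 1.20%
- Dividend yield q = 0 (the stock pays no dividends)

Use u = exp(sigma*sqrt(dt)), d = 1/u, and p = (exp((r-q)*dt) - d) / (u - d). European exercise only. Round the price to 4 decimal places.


dt = T/N = 0.041650
u = exp(sigma*sqrt(dt)) = 1.107430; d = 1/u = 0.902992
p = (exp((r-q)*dt) - d) / (u - d) = 0.476957
Discount per step: exp(-r*dt) = 0.999500
Stock lattice S(k, i) with i counting down-moves:
  k=0: S(0,0) = 25.7200
  k=1: S(1,0) = 28.4831; S(1,1) = 23.2250
  k=2: S(2,0) = 31.5430; S(2,1) = 25.7200; S(2,2) = 20.9719
Terminal payoffs V(N, i) = max(K - S_T, 0):
  V(2,0) = 0.000000; V(2,1) = 0.440000; V(2,2) = 5.188055
Backward induction: V(k, i) = exp(-r*dt) * [p * V(k+1, i) + (1-p) * V(k+1, i+1)].
  V(1,0) = exp(-r*dt) * [p*0.000000 + (1-p)*0.440000] = 0.230024
  V(1,1) = exp(-r*dt) * [p*0.440000 + (1-p)*5.188055] = 2.921976
  V(0,0) = exp(-r*dt) * [p*0.230024 + (1-p)*2.921976] = 1.637212

Answer: Price = V(0,0) = 1.6372


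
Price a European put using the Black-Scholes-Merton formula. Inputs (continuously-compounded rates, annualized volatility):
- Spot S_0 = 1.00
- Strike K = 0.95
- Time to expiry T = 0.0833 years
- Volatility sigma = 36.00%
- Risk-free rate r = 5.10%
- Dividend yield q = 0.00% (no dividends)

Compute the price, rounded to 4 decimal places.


d1 = (ln(S/K) + (r - q + 0.5*sigma^2) * T) / (sigma * sqrt(T)) = 0.58650729
d2 = d1 - sigma * sqrt(T) = 0.48260503
exp(-rT) = 0.99576071; exp(-qT) = 1.00000000
P = K * exp(-rT) * N(-d2) - S_0 * exp(-qT) * N(-d1)
N(-d1) = 0.27876733; N(-d2) = 0.31468810
P = 0.9500 * 0.99576071 * 0.31468810 - 1.0000 * 1.00000000 * 0.27876733 = 0.0189

Answer: Price = 0.0189


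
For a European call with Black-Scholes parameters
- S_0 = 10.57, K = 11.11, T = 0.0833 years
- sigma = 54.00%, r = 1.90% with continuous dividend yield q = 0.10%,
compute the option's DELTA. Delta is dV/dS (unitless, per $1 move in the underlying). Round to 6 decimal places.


Answer: Delta = 0.408177

Derivation:
d1 = -0.2321493498; d2 = -0.3880027425
phi(d1) = 0.3883356665; exp(-qT) = 0.9999167035; exp(-rT) = 0.9984185518
N(d1) = 0.4082110080
Delta = exp(-qT) * N(d1) = 0.9999167035 * 0.4082110080 = 0.408177


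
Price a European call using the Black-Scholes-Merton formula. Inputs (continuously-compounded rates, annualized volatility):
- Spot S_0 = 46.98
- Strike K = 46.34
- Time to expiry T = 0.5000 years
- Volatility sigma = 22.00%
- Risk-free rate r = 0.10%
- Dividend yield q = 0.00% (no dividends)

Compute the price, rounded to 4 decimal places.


d1 = (ln(S/K) + (r - q + 0.5*sigma^2) * T) / (sigma * sqrt(T)) = 0.16916861
d2 = d1 - sigma * sqrt(T) = 0.01360512
exp(-rT) = 0.99950012; exp(-qT) = 1.00000000
C = S_0 * exp(-qT) * N(d1) - K * exp(-rT) * N(d2)
N(d1) = 0.56716799; N(d2) = 0.50542749
C = 46.9800 * 1.00000000 * 0.56716799 - 46.3400 * 0.99950012 * 0.50542749 = 3.2358

Answer: Price = 3.2358


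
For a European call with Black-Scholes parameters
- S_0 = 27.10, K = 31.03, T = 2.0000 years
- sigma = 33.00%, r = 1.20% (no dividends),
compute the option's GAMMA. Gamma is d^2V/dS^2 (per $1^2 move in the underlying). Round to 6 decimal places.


Answer: Gamma = 0.031543

Derivation:
d1 = -0.0054013328; d2 = -0.4720918084
phi(d1) = 0.3989364610; exp(-qT) = 1.0000000000; exp(-rT) = 0.9762857098
Gamma = exp(-qT) * phi(d1) / (S * sigma * sqrt(T)) = 1.0000000000 * 0.3989364610 / (27.1000 * 0.3300 * 1.4142135624) = 0.031543


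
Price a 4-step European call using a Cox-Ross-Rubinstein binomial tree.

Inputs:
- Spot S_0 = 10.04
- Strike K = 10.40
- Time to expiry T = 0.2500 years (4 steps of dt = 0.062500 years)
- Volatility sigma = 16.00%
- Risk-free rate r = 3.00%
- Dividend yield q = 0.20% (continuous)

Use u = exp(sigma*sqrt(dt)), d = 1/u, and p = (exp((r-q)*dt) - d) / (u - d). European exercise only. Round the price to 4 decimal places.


dt = T/N = 0.062500
u = exp(sigma*sqrt(dt)) = 1.040811; d = 1/u = 0.960789
p = (exp((r-q)*dt) - d) / (u - d) = 0.511890
Discount per step: exp(-r*dt) = 0.998127
Stock lattice S(k, i) with i counting down-moves:
  k=0: S(0,0) = 10.0400
  k=1: S(1,0) = 10.4497; S(1,1) = 9.6463
  k=2: S(2,0) = 10.8762; S(2,1) = 10.0400; S(2,2) = 9.2681
  k=3: S(3,0) = 11.3201; S(3,1) = 10.4497; S(3,2) = 9.6463; S(3,3) = 8.9047
  k=4: S(4,0) = 11.7820; S(4,1) = 10.8762; S(4,2) = 10.0400; S(4,3) = 9.2681; S(4,4) = 8.5555
Terminal payoffs V(N, i) = max(S_T - K, 0):
  V(4,0) = 1.382049; V(4,1) = 0.476202; V(4,2) = 0.000000; V(4,3) = 0.000000; V(4,4) = 0.000000
Backward induction: V(k, i) = exp(-r*dt) * [p * V(k+1, i) + (1-p) * V(k+1, i+1)].
  V(3,0) = exp(-r*dt) * [p*1.382049 + (1-p)*0.476202] = 0.938135
  V(3,1) = exp(-r*dt) * [p*0.476202 + (1-p)*0.000000] = 0.243306
  V(3,2) = exp(-r*dt) * [p*0.000000 + (1-p)*0.000000] = 0.000000
  V(3,3) = exp(-r*dt) * [p*0.000000 + (1-p)*0.000000] = 0.000000
  V(2,0) = exp(-r*dt) * [p*0.938135 + (1-p)*0.243306] = 0.597860
  V(2,1) = exp(-r*dt) * [p*0.243306 + (1-p)*0.000000] = 0.124313
  V(2,2) = exp(-r*dt) * [p*0.000000 + (1-p)*0.000000] = 0.000000
  V(1,0) = exp(-r*dt) * [p*0.597860 + (1-p)*0.124313] = 0.366030
  V(1,1) = exp(-r*dt) * [p*0.124313 + (1-p)*0.000000] = 0.063515
  V(0,0) = exp(-r*dt) * [p*0.366030 + (1-p)*0.063515] = 0.217960

Answer: Price = V(0,0) = 0.2180


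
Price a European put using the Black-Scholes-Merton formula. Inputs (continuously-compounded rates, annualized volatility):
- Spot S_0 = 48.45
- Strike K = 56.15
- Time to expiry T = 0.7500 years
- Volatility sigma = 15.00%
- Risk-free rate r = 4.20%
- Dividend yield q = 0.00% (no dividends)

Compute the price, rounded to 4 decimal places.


Answer: Price = 6.6365

Derivation:
d1 = (ln(S/K) + (r - q + 0.5*sigma^2) * T) / (sigma * sqrt(T)) = -0.82797296
d2 = d1 - sigma * sqrt(T) = -0.95787677
exp(-rT) = 0.96899096; exp(-qT) = 1.00000000
P = K * exp(-rT) * N(-d2) - S_0 * exp(-qT) * N(-d1)
N(-d1) = 0.79615709; N(-d2) = 0.83093755
P = 56.1500 * 0.96899096 * 0.83093755 - 48.4500 * 1.00000000 * 0.79615709 = 6.6365


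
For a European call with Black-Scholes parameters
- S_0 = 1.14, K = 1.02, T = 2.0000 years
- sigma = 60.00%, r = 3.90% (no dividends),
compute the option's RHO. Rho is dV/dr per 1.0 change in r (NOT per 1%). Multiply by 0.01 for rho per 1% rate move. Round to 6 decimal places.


Answer: Rho = 0.792977

Derivation:
d1 = 0.6472686183; d2 = -0.2012595191
phi(d1) = 0.3235450666; exp(-qT) = 1.0000000000; exp(-rT) = 0.9249644265
N(d2) = 0.4202478270
Rho = K*T*exp(-rT)*N(d2) = 1.0200 * 2.0000 * 0.9249644265 * 0.4202478270 = 0.792977


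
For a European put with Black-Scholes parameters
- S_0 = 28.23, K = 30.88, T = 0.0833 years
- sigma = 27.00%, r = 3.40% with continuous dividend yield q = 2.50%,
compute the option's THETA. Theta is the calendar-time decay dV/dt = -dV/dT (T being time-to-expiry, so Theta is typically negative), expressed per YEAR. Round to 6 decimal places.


d1 = -1.1027991939; d2 = -1.1807258902
phi(d1) = 0.2171815663; exp(-qT) = 0.9979196669; exp(-rT) = 0.9971718069
Theta = -S*exp(-qT)*phi(d1)*sigma/(2*sqrt(T)) + r*K*exp(-rT)*N(-d2) - q*S*exp(-qT)*N(-d1)
N(-d1) = 0.8649428109; N(-d2) = 0.8811441835; sqrt(T) = 0.2886173938
Term 1 = -28.2300 * 0.9979196669 * 0.2171815663 * 0.2700 / (2 * 0.2886173938) = -2.8618092862
Term 2 = 0.0340 * 30.8800 * 0.9971718069 * 0.8811441835 = 0.9225144523
Term 3 = -0.0250 * 28.2300 * 0.9979196669 * 0.8649428109 = -0.6091634840
Theta = -2.8618092862 + (0.9225144523) + (-0.6091634840) = -2.548458

Answer: Theta = -2.548458


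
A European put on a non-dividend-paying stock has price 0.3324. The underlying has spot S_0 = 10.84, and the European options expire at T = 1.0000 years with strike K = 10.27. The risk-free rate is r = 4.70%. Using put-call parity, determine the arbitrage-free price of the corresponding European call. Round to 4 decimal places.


Put-call parity: C - P = S_0 * exp(-qT) - K * exp(-rT).
S_0 * exp(-qT) = 10.8400 * 1.00000000 = 10.84000000
K * exp(-rT) = 10.2700 * 0.95408740 = 9.79847757
C = P + S*exp(-qT) - K*exp(-rT)
C = 0.3324 + 10.84000000 - 9.79847757 = 1.3739

Answer: Call price = 1.3739


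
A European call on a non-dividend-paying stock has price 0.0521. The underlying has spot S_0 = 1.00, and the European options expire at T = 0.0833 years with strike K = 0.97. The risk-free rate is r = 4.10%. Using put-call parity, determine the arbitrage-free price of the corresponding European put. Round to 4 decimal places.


Put-call parity: C - P = S_0 * exp(-qT) - K * exp(-rT).
S_0 * exp(-qT) = 1.0000 * 1.00000000 = 1.00000000
K * exp(-rT) = 0.9700 * 0.99659053 = 0.96669281
P = C - S*exp(-qT) + K*exp(-rT)
P = 0.0521 - 1.00000000 + 0.96669281 = 0.0188

Answer: Put price = 0.0188


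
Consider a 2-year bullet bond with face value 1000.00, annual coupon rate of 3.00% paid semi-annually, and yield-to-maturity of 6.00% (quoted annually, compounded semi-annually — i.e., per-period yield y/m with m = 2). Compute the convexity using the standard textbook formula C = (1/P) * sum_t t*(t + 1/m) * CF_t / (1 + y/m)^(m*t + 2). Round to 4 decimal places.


Coupon per period c = face * coupon_rate / m = 15.000000
Periods per year m = 2; per-period yield y/m = 0.030000
Number of cashflows N = 4
Cashflows (t years, CF_t, discount factor 1/(1+y/m)^(m*t), PV):
  t = 0.5000: CF_t = 15.000000, DF = 0.970874, PV = 14.563107
  t = 1.0000: CF_t = 15.000000, DF = 0.942596, PV = 14.138939
  t = 1.5000: CF_t = 15.000000, DF = 0.915142, PV = 13.727125
  t = 2.0000: CF_t = 1015.000000, DF = 0.888487, PV = 901.814354
Price P = sum_t PV_t = 944.243524
Convexity numerator sum_t t*(t + 1/m) * CF_t / (1+y/m)^(m*t + 2):
  t = 0.5000: term = 6.863562
  t = 1.0000: term = 19.990959
  t = 1.5000: term = 38.817395
  t = 2.0000: term = 4250.232603
Convexity = (1/P) * sum = 4315.904519 / 944.243524 = 4.570754

Answer: Convexity = 4.5708


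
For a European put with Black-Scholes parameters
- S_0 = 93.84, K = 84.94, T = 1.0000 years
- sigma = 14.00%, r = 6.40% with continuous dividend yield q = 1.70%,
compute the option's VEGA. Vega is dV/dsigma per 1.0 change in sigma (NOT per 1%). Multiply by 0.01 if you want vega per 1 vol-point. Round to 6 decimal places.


d1 = 1.1174719961; d2 = 0.9774719961
phi(d1) = 0.2136725952; exp(-qT) = 0.9831436846; exp(-rT) = 0.9380049995
Vega = S * exp(-qT) * phi(d1) * sqrt(T) = 93.8400 * 0.9831436846 * 0.2136725952 * 1.0000000000 = 19.713050

Answer: Vega = 19.713050


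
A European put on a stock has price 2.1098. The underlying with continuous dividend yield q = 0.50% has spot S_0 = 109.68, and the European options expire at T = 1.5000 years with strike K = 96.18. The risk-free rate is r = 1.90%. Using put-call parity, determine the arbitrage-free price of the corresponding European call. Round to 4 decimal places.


Put-call parity: C - P = S_0 * exp(-qT) - K * exp(-rT).
S_0 * exp(-qT) = 109.6800 * 0.99252805 = 108.86047705
K * exp(-rT) = 96.1800 * 0.97190229 = 93.47756265
C = P + S*exp(-qT) - K*exp(-rT)
C = 2.1098 + 108.86047705 - 93.47756265 = 17.4927

Answer: Call price = 17.4927


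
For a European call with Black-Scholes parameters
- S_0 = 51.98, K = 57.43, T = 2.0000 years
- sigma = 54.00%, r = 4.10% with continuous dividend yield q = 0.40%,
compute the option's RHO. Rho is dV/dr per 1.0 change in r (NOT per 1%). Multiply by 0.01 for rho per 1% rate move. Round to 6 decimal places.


Answer: Rho = 35.860173

Derivation:
d1 = 0.3481744219; d2 = -0.4155009018
phi(d1) = 0.3754795585; exp(-qT) = 0.9920319148; exp(-rT) = 0.9212719587
N(d2) = 0.3388876276
Rho = K*T*exp(-rT)*N(d2) = 57.4300 * 2.0000 * 0.9212719587 * 0.3388876276 = 35.860173


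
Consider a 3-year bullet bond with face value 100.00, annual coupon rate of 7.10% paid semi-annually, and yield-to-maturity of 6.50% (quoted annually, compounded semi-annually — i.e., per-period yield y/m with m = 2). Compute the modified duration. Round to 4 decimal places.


Answer: Modified duration = 2.6699

Derivation:
Coupon per period c = face * coupon_rate / m = 3.550000
Periods per year m = 2; per-period yield y/m = 0.032500
Number of cashflows N = 6
Cashflows (t years, CF_t, discount factor 1/(1+y/m)^(m*t), PV):
  t = 0.5000: CF_t = 3.550000, DF = 0.968523, PV = 3.438257
  t = 1.0000: CF_t = 3.550000, DF = 0.938037, PV = 3.330031
  t = 1.5000: CF_t = 3.550000, DF = 0.908510, PV = 3.225211
  t = 2.0000: CF_t = 3.550000, DF = 0.879913, PV = 3.123691
  t = 2.5000: CF_t = 3.550000, DF = 0.852216, PV = 3.025367
  t = 3.0000: CF_t = 103.550000, DF = 0.825391, PV = 85.469220
Price P = sum_t PV_t = 101.611777
First compute Macaulay numerator sum_t t * PV_t:
  t * PV_t at t = 0.5000: 1.719128
  t * PV_t at t = 1.0000: 3.330031
  t * PV_t at t = 1.5000: 4.837817
  t * PV_t at t = 2.0000: 6.247383
  t * PV_t at t = 2.5000: 7.563417
  t * PV_t at t = 3.0000: 256.407660
Macaulay duration D = 280.105436 / 101.611777 = 2.756624
Modified duration = D / (1 + y/m) = 2.756624 / (1 + 0.032500) = 2.669853


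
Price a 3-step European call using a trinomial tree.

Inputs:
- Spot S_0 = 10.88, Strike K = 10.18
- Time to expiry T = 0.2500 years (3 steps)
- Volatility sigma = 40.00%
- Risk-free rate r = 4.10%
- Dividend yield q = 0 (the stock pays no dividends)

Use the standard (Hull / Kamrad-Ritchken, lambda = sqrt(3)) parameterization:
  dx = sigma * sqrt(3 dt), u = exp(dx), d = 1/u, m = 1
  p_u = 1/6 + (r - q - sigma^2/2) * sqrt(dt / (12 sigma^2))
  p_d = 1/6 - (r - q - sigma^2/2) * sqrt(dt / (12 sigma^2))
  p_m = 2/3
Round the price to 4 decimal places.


Answer: Price = V(0,0) = 1.3123

Derivation:
dt = T/N = 0.083333; dx = sigma*sqrt(3*dt) = 0.200000
u = exp(dx) = 1.221403; d = 1/u = 0.818731
p_u = 0.158542, p_m = 0.666667, p_d = 0.174792
Discount per step: exp(-r*dt) = 0.996589
Stock lattice S(k, j) with j the centered position index:
  k=0: S(0,+0) = 10.8800
  k=1: S(1,-1) = 8.9078; S(1,+0) = 10.8800; S(1,+1) = 13.2889
  k=2: S(2,-2) = 7.2931; S(2,-1) = 8.9078; S(2,+0) = 10.8800; S(2,+1) = 13.2889; S(2,+2) = 16.2311
  k=3: S(3,-3) = 5.9711; S(3,-2) = 7.2931; S(3,-1) = 8.9078; S(3,+0) = 10.8800; S(3,+1) = 13.2889; S(3,+2) = 16.2311; S(3,+3) = 19.8247
Terminal payoffs V(N, j) = max(S_T - K, 0):
  V(3,-3) = 0.000000; V(3,-2) = 0.000000; V(3,-1) = 0.000000; V(3,+0) = 0.700000; V(3,+1) = 3.108862; V(3,+2) = 6.051053; V(3,+3) = 9.644653
Backward induction: V(k, j) = exp(-r*dt) * [p_u * V(k+1, j+1) + p_m * V(k+1, j) + p_d * V(k+1, j-1)]
  V(2,-2) = exp(-r*dt) * [p_u*0.000000 + p_m*0.000000 + p_d*0.000000] = 0.000000
  V(2,-1) = exp(-r*dt) * [p_u*0.700000 + p_m*0.000000 + p_d*0.000000] = 0.110601
  V(2,+0) = exp(-r*dt) * [p_u*3.108862 + p_m*0.700000 + p_d*0.000000] = 0.956278
  V(2,+1) = exp(-r*dt) * [p_u*6.051053 + p_m*3.108862 + p_d*0.700000] = 3.143514
  V(2,+2) = exp(-r*dt) * [p_u*9.644653 + p_m*6.051053 + p_d*3.108862] = 6.085689
  V(1,-1) = exp(-r*dt) * [p_u*0.956278 + p_m*0.110601 + p_d*0.000000] = 0.224575
  V(1,+0) = exp(-r*dt) * [p_u*3.143514 + p_m*0.956278 + p_d*0.110601] = 1.151288
  V(1,+1) = exp(-r*dt) * [p_u*6.085689 + p_m*3.143514 + p_d*0.956278] = 3.216652
  V(0,+0) = exp(-r*dt) * [p_u*3.216652 + p_m*1.151288 + p_d*0.224575] = 1.312262


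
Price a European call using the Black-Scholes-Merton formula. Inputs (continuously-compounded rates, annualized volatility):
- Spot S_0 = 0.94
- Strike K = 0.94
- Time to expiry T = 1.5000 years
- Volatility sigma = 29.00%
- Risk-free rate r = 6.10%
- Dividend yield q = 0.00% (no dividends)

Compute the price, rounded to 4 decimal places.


d1 = (ln(S/K) + (r - q + 0.5*sigma^2) * T) / (sigma * sqrt(T)) = 0.43520676
d2 = d1 - sigma * sqrt(T) = 0.08003074
exp(-rT) = 0.91256132; exp(-qT) = 1.00000000
C = S_0 * exp(-qT) * N(d1) - K * exp(-rT) * N(d2)
N(d1) = 0.66829382; N(d2) = 0.53189360
C = 0.9400 * 1.00000000 * 0.66829382 - 0.9400 * 0.91256132 * 0.53189360 = 0.1719

Answer: Price = 0.1719


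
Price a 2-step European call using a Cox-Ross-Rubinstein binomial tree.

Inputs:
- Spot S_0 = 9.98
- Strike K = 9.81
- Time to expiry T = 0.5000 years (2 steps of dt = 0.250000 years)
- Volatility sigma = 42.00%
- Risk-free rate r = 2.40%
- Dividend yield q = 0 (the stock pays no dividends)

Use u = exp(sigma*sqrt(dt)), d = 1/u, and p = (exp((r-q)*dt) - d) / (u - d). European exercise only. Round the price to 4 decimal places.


Answer: Price = V(0,0) = 1.2175

Derivation:
dt = T/N = 0.250000
u = exp(sigma*sqrt(dt)) = 1.233678; d = 1/u = 0.810584
p = (exp((r-q)*dt) - d) / (u - d) = 0.461916
Discount per step: exp(-r*dt) = 0.994018
Stock lattice S(k, i) with i counting down-moves:
  k=0: S(0,0) = 9.9800
  k=1: S(1,0) = 12.3121; S(1,1) = 8.0896
  k=2: S(2,0) = 15.1892; S(2,1) = 9.9800; S(2,2) = 6.5573
Terminal payoffs V(N, i) = max(S_T - K, 0):
  V(2,0) = 5.379176; V(2,1) = 0.170000; V(2,2) = 0.000000
Backward induction: V(k, i) = exp(-r*dt) * [p * V(k+1, i) + (1-p) * V(k+1, i+1)].
  V(1,0) = exp(-r*dt) * [p*5.379176 + (1-p)*0.170000] = 2.560791
  V(1,1) = exp(-r*dt) * [p*0.170000 + (1-p)*0.000000] = 0.078056
  V(0,0) = exp(-r*dt) * [p*2.560791 + (1-p)*0.078056] = 1.217544


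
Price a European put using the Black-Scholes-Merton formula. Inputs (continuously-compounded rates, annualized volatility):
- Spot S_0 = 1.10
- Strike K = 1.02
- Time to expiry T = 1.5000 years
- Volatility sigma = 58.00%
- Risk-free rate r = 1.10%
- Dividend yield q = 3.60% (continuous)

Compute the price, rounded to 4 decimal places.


Answer: Price = 0.2648

Derivation:
d1 = (ln(S/K) + (r - q + 0.5*sigma^2) * T) / (sigma * sqrt(T)) = 0.40868125
d2 = d1 - sigma * sqrt(T) = -0.30167078
exp(-rT) = 0.98363538; exp(-qT) = 0.94743211
P = K * exp(-rT) * N(-d2) - S_0 * exp(-qT) * N(-d1)
N(-d1) = 0.34138680; N(-d2) = 0.61854848
P = 1.0200 * 0.98363538 * 0.61854848 - 1.1000 * 0.94743211 * 0.34138680 = 0.2648


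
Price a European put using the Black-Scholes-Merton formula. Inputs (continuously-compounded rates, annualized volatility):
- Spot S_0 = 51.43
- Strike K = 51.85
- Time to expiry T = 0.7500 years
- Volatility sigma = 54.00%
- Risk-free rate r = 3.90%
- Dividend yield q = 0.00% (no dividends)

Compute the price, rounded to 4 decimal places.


d1 = (ln(S/K) + (r - q + 0.5*sigma^2) * T) / (sigma * sqrt(T)) = 0.27898148
d2 = d1 - sigma * sqrt(T) = -0.18867224
exp(-rT) = 0.97117364; exp(-qT) = 1.00000000
P = K * exp(-rT) * N(-d2) - S_0 * exp(-qT) * N(-d1)
N(-d1) = 0.39012952; N(-d2) = 0.57482515
P = 51.8500 * 0.97117364 * 0.57482515 - 51.4300 * 1.00000000 * 0.39012952 = 8.8812

Answer: Price = 8.8812


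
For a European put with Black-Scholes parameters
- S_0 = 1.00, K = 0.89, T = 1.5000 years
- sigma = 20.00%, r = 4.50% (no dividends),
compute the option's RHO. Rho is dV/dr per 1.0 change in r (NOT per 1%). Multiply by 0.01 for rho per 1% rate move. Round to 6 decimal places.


d1 = 0.8737893959; d2 = 0.6288404216
phi(d1) = 0.2723431335; exp(-qT) = 1.0000000000; exp(-rT) = 0.9347277206
N(-d2) = 0.2647267670
Rho = -K*T*exp(-rT)*N(-d2) = -0.8900 * 1.5000 * 0.9347277206 * 0.2647267670 = -0.330342

Answer: Rho = -0.330342


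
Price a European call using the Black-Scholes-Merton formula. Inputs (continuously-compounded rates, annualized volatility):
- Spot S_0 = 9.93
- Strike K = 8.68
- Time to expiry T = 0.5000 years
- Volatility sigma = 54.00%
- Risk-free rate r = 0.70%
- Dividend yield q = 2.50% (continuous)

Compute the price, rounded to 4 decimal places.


Answer: Price = 2.0495

Derivation:
d1 = (ln(S/K) + (r - q + 0.5*sigma^2) * T) / (sigma * sqrt(T)) = 0.51969454
d2 = d1 - sigma * sqrt(T) = 0.13785688
exp(-rT) = 0.99650612; exp(-qT) = 0.98757780
C = S_0 * exp(-qT) * N(d1) - K * exp(-rT) * N(d2)
N(d1) = 0.69836175; N(d2) = 0.55482324
C = 9.9300 * 0.98757780 * 0.69836175 - 8.6800 * 0.99650612 * 0.55482324 = 2.0495


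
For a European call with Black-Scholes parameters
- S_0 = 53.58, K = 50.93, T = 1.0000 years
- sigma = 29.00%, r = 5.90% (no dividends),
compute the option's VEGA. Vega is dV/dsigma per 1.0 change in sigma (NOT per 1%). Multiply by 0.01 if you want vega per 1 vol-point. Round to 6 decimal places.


d1 = 0.5233576663; d2 = 0.2333576663
phi(d1) = 0.3478826194; exp(-qT) = 1.0000000000; exp(-rT) = 0.9427067692
Vega = S * exp(-qT) * phi(d1) * sqrt(T) = 53.5800 * 1.0000000000 * 0.3478826194 * 1.0000000000 = 18.639551

Answer: Vega = 18.639551


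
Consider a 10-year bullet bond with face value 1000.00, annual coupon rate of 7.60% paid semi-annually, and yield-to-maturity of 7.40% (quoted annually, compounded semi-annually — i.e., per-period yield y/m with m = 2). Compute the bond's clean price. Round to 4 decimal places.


Answer: Price = 1013.9586

Derivation:
Coupon per period c = face * coupon_rate / m = 38.000000
Periods per year m = 2; per-period yield y/m = 0.037000
Number of cashflows N = 20
Cashflows (t years, CF_t, discount factor 1/(1+y/m)^(m*t), PV):
  t = 0.5000: CF_t = 38.000000, DF = 0.964320, PV = 36.644166
  t = 1.0000: CF_t = 38.000000, DF = 0.929913, PV = 35.336708
  t = 1.5000: CF_t = 38.000000, DF = 0.896734, PV = 34.075899
  t = 2.0000: CF_t = 38.000000, DF = 0.864739, PV = 32.860077
  t = 2.5000: CF_t = 38.000000, DF = 0.833885, PV = 31.687634
  t = 3.0000: CF_t = 38.000000, DF = 0.804132, PV = 30.557024
  t = 3.5000: CF_t = 38.000000, DF = 0.775441, PV = 29.466754
  t = 4.0000: CF_t = 38.000000, DF = 0.747773, PV = 28.415385
  t = 4.5000: CF_t = 38.000000, DF = 0.721093, PV = 27.401528
  t = 5.0000: CF_t = 38.000000, DF = 0.695364, PV = 26.423846
  t = 5.5000: CF_t = 38.000000, DF = 0.670554, PV = 25.481047
  t = 6.0000: CF_t = 38.000000, DF = 0.646629, PV = 24.571888
  t = 6.5000: CF_t = 38.000000, DF = 0.623557, PV = 23.695166
  t = 7.0000: CF_t = 38.000000, DF = 0.601309, PV = 22.849727
  t = 7.5000: CF_t = 38.000000, DF = 0.579854, PV = 22.034452
  t = 8.0000: CF_t = 38.000000, DF = 0.559165, PV = 21.248266
  t = 8.5000: CF_t = 38.000000, DF = 0.539214, PV = 20.490131
  t = 9.0000: CF_t = 38.000000, DF = 0.519975, PV = 19.759046
  t = 9.5000: CF_t = 38.000000, DF = 0.501422, PV = 19.054047
  t = 10.0000: CF_t = 1038.000000, DF = 0.483532, PV = 501.905813
Price P = sum_t PV_t = 1013.958605
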